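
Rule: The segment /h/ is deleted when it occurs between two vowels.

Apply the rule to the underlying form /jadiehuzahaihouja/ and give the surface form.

/h/ occurs between vowels /e/ and /u/, so it deletes.
/h/ occurs between vowels /a/ and /a/, so it deletes.
/h/ occurs between vowels /i/ and /o/, so it deletes.
Surface form: [jadieuzaaiouja].

jadieuzaaiouja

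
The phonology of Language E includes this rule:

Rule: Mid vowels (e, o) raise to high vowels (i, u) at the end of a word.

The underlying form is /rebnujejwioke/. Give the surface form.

/e/ is a mid vowel in word-final position, so it raises to [i].
The other instances of /e/, /o/ do not occur in the required environment and remain unchanged.
Surface form: [rebnujejwioki].

rebnujejwioki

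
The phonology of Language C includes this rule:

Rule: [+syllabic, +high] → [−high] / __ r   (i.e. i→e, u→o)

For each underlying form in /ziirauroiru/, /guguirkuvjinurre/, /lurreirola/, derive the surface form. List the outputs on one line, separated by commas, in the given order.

/ziirauroiru/: /i/ is a high vowel immediately before /r/, so it lowers to [e]. /u/ is a high vowel immediately before /r/, so it lowers to [o]. /i/ is a high vowel immediately before /r/, so it lowers to [e]. → [zieraoroeru].
/guguirkuvjinurre/: /i/ is a high vowel immediately before /r/, so it lowers to [e]. /u/ is a high vowel immediately before /r/, so it lowers to [o]. → [guguerkuvjinorre].
/lurreirola/: /u/ is a high vowel immediately before /r/, so it lowers to [o]. /i/ is a high vowel immediately before /r/, so it lowers to [e]. → [lorreerola].

zieraoroeru, guguerkuvjinorre, lorreerola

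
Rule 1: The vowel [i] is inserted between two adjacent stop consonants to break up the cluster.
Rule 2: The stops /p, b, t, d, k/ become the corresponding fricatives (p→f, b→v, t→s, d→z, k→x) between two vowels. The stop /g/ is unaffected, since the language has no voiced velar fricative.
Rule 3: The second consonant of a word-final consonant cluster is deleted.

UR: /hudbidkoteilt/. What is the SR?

huzivizixoseil

Rule 1 (stop-cluster i-epenthesis): /d/ and /b/ form a stop–stop cluster, so [i] is inserted between them. /d/ and /k/ form a stop–stop cluster, so [i] is inserted between them. /hudbidkoteilt/ → hudibidikoteilt.
Rule 2 (intervocalic spirantization): /d/ is a stop between vowels /u/ and /i/, so it spirantizes to the fricative [z]. /b/ is a stop between vowels /i/ and /i/, so it spirantizes to the fricative [v]. /d/ is a stop between vowels /i/ and /i/, so it spirantizes to the fricative [z]. /k/ is a stop between vowels /i/ and /o/, so it spirantizes to the fricative [x]. /t/ is a stop between vowels /o/ and /e/, so it spirantizes to the fricative [s]. /hudibidikoteilt/ → huzivizixoseilt.
Rule 3 (final cluster simplification): /t/ is the second consonant of a word-final cluster /lt/, so it deletes. /huzivizixoseilt/ → huzivizixoseil.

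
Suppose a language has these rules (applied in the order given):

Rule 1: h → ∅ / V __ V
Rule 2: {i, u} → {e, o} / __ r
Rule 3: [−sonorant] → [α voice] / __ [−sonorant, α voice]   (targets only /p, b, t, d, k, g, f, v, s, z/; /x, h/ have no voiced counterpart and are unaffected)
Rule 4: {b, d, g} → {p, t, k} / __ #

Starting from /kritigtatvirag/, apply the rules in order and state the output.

kritiktadverak

Rule 1 (intervocalic h-deletion): no segment meets the environment; /kritigtatvirag/ is unchanged.
Rule 2 (pre-rhotic lowering): /i/ is a high vowel immediately before /r/, so it lowers to [e]. /kritigtatvirag/ → kritigtatverag.
Rule 3 (regressive voicing assimilation): /g/ precedes the voiceless obstruent /t/, so it devoices to [k] by assimilation. /t/ precedes the voiced obstruent /v/, so it voices to [d] by assimilation. /kritigtatverag/ → kritiktadverag.
Rule 4 (final devoicing): /g/ is a voiced stop in word-final position, so it devoices to [k]. /kritiktadverag/ → kritiktadverak.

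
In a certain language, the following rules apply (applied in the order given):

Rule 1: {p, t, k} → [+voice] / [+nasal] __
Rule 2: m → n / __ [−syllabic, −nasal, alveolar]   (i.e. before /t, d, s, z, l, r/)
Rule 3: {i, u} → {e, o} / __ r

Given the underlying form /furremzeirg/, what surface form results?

forrenzeerg

Rule 1 (post-nasal voicing): no segment meets the environment; /furremzeirg/ is unchanged.
Rule 2 (nasal place assimilation): /m/ precedes the alveolar consonant /z/, so it assimilates in place to [n]. /furremzeirg/ → furrenzeirg.
Rule 3 (pre-rhotic lowering): /u/ is a high vowel immediately before /r/, so it lowers to [o]. /i/ is a high vowel immediately before /r/, so it lowers to [e]. /furrenzeirg/ → forrenzeerg.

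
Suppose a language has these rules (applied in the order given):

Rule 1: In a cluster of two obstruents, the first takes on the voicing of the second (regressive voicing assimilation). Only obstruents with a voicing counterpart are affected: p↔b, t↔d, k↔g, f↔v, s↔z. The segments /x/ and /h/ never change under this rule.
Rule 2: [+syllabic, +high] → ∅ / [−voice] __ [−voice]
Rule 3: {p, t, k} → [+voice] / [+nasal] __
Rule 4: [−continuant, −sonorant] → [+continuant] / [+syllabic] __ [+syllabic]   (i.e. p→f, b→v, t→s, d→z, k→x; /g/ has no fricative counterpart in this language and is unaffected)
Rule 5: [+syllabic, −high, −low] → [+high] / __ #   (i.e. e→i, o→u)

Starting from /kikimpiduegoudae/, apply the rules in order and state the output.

Rule 1 (regressive voicing assimilation): no segment meets the environment; /kikimpiduegoudae/ is unchanged.
Rule 2 (high vowel syncope): /i/ is a high vowel flanked by voiceless consonants /k/ and /k/, so it deletes. /kikimpiduegoudae/ → kkimpiduegoudae.
Rule 3 (post-nasal voicing): /p/ is a voiceless stop immediately after the nasal /m/, so it voices to [b]. /kkimpiduegoudae/ → kkimbiduegoudae.
Rule 4 (intervocalic spirantization): /d/ is a stop between vowels /i/ and /u/, so it spirantizes to the fricative [z]. /d/ is a stop between vowels /u/ and /a/, so it spirantizes to the fricative [z]. /kkimbiduegoudae/ → kkimbizuegouzae.
Rule 5 (final vowel raising): /e/ is a mid vowel in word-final position, so it raises to [i]. /kkimbizuegouzae/ → kkimbizuegouzai.

kkimbizuegouzai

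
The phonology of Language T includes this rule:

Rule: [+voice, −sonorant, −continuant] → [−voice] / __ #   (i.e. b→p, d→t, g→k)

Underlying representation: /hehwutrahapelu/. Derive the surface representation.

No segment of /hehwutrahapelu/ meets the structural description of the rule, so the form surfaces unchanged.

hehwutrahapelu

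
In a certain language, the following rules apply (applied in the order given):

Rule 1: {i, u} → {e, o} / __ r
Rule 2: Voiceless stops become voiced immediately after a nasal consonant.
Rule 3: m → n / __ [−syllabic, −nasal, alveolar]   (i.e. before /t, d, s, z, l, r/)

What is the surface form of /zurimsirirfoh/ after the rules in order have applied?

Rule 1 (pre-rhotic lowering): /u/ is a high vowel immediately before /r/, so it lowers to [o]. /i/ is a high vowel immediately before /r/, so it lowers to [e]. /i/ is a high vowel immediately before /r/, so it lowers to [e]. /zurimsirirfoh/ → zorimsererfoh.
Rule 2 (post-nasal voicing): no segment meets the environment; /zorimsererfoh/ is unchanged.
Rule 3 (nasal place assimilation): /m/ precedes the alveolar consonant /s/, so it assimilates in place to [n]. /zorimsererfoh/ → zorinsererfoh.

zorinsererfoh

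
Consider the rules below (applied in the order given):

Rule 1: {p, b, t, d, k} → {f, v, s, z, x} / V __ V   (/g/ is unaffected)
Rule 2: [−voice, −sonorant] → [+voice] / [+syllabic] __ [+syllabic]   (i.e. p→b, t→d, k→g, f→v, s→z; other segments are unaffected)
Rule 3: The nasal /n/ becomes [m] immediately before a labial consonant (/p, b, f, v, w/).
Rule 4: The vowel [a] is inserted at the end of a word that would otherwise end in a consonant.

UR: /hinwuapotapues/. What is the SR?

Rule 1 (intervocalic spirantization): /p/ is a stop between vowels /a/ and /o/, so it spirantizes to the fricative [f]. /t/ is a stop between vowels /o/ and /a/, so it spirantizes to the fricative [s]. /p/ is a stop between vowels /a/ and /u/, so it spirantizes to the fricative [f]. /hinwuapotapues/ → hinwuafosafues.
Rule 2 (intervocalic voicing): /f/ is a voiceless obstruent between vowels /a/ and /o/, so it voices to [v]. /s/ is a voiceless obstruent between vowels /o/ and /a/, so it voices to [z]. /f/ is a voiceless obstruent between vowels /a/ and /u/, so it voices to [v]. /hinwuafosafues/ → hinwuavozavues.
Rule 3 (nasal place assimilation): /n/ precedes the labial consonant /w/, so it assimilates in place to [m]. /hinwuavozavues/ → himwuavozavues.
Rule 4 (final a-epenthesis): the form ends in the consonant /s/, so [a] is inserted word-finally. /himwuavozavues/ → himwuavozavuesa.

himwuavozavuesa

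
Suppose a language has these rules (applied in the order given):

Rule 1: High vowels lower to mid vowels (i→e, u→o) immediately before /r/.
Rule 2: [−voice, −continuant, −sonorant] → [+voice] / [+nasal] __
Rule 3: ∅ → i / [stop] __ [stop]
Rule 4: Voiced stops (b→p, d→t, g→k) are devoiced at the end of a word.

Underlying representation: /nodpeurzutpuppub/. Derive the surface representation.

Rule 1 (pre-rhotic lowering): /u/ is a high vowel immediately before /r/, so it lowers to [o]. /nodpeurzutpuppub/ → nodpeorzutpuppub.
Rule 2 (post-nasal voicing): no segment meets the environment; /nodpeorzutpuppub/ is unchanged.
Rule 3 (stop-cluster i-epenthesis): /d/ and /p/ form a stop–stop cluster, so [i] is inserted between them. /t/ and /p/ form a stop–stop cluster, so [i] is inserted between them. /p/ and /p/ form a stop–stop cluster, so [i] is inserted between them. /nodpeorzutpuppub/ → nodipeorzutipupipub.
Rule 4 (final devoicing): /b/ is a voiced stop in word-final position, so it devoices to [p]. /nodipeorzutipupipub/ → nodipeorzutipupipup.

nodipeorzutipupipup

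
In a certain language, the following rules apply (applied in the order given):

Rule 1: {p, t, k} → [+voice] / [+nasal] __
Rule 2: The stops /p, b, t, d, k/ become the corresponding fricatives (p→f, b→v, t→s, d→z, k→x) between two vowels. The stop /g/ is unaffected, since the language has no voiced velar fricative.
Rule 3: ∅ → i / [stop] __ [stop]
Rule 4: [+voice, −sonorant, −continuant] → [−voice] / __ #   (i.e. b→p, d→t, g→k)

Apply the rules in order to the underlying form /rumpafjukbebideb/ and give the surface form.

rumbafjukibevizep

Rule 1 (post-nasal voicing): /p/ is a voiceless stop immediately after the nasal /m/, so it voices to [b]. /rumpafjukbebideb/ → rumbafjukbebideb.
Rule 2 (intervocalic spirantization): /b/ is a stop between vowels /e/ and /i/, so it spirantizes to the fricative [v]. /d/ is a stop between vowels /i/ and /e/, so it spirantizes to the fricative [z]. /rumbafjukbebideb/ → rumbafjukbevizeb.
Rule 3 (stop-cluster i-epenthesis): /k/ and /b/ form a stop–stop cluster, so [i] is inserted between them. /rumbafjukbevizeb/ → rumbafjukibevizeb.
Rule 4 (final devoicing): /b/ is a voiced stop in word-final position, so it devoices to [p]. /rumbafjukibevizeb/ → rumbafjukibevizep.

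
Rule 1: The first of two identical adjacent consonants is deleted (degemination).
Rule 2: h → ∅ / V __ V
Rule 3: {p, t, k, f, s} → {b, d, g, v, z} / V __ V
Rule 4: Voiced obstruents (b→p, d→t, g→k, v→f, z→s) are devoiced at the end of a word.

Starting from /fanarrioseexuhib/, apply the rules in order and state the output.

Rule 1 (degemination): /rr/ is a geminate; the first /r/ deletes. /fanarrioseexuhib/ → fanarioseexuhib.
Rule 2 (intervocalic h-deletion): /h/ occurs between vowels /u/ and /i/, so it deletes. /fanarioseexuhib/ → fanarioseexuib.
Rule 3 (intervocalic voicing): /s/ is a voiceless obstruent between vowels /o/ and /e/, so it voices to [z]. /fanarioseexuib/ → fanariozeexuib.
Rule 4 (final devoicing): /b/ is a voiced obstruent in word-final position, so it devoices to [p]. /fanariozeexuib/ → fanariozeexuip.

fanariozeexuip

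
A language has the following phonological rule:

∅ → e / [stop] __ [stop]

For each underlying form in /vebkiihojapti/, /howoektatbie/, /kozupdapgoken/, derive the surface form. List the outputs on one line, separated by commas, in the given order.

/vebkiihojapti/: /b/ and /k/ form a stop–stop cluster, so [e] is inserted between them. /p/ and /t/ form a stop–stop cluster, so [e] is inserted between them. → [vebekiihojapeti].
/howoektatbie/: /k/ and /t/ form a stop–stop cluster, so [e] is inserted between them. /t/ and /b/ form a stop–stop cluster, so [e] is inserted between them. → [howoeketatebie].
/kozupdapgoken/: /p/ and /d/ form a stop–stop cluster, so [e] is inserted between them. /p/ and /g/ form a stop–stop cluster, so [e] is inserted between them. → [kozupedapegoken].

vebekiihojapeti, howoeketatebie, kozupedapegoken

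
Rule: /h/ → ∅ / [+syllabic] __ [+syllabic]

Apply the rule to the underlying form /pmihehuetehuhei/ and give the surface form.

pmieueteuei

/h/ occurs between vowels /i/ and /e/, so it deletes.
/h/ occurs between vowels /e/ and /u/, so it deletes.
/h/ occurs between vowels /e/ and /u/, so it deletes.
/h/ occurs between vowels /u/ and /e/, so it deletes.
Surface form: [pmieueteuei].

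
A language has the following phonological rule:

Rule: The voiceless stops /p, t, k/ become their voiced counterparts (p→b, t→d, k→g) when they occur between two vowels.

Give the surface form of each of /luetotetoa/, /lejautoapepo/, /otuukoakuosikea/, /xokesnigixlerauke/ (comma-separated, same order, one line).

/luetotetoa/: /t/ is a voiceless stop between vowels /e/ and /o/, so it voices to [d]. /t/ is a voiceless stop between vowels /o/ and /e/, so it voices to [d]. /t/ is a voiceless stop between vowels /e/ and /o/, so it voices to [d]. → [luedodedoa].
/lejautoapepo/: /t/ is a voiceless stop between vowels /u/ and /o/, so it voices to [d]. /p/ is a voiceless stop between vowels /a/ and /e/, so it voices to [b]. /p/ is a voiceless stop between vowels /e/ and /o/, so it voices to [b]. → [lejaudoabebo].
/otuukoakuosikea/: /t/ is a voiceless stop between vowels /o/ and /u/, so it voices to [d]. /k/ is a voiceless stop between vowels /u/ and /o/, so it voices to [g]. /k/ is a voiceless stop between vowels /a/ and /u/, so it voices to [g]. /k/ is a voiceless stop between vowels /i/ and /e/, so it voices to [g]. → [oduugoaguosigea].
/xokesnigixlerauke/: /k/ is a voiceless stop between vowels /o/ and /e/, so it voices to [g]. /k/ is a voiceless stop between vowels /u/ and /e/, so it voices to [g]. → [xogesnigixlerauge].

luedodedoa, lejaudoabebo, oduugoaguosigea, xogesnigixlerauge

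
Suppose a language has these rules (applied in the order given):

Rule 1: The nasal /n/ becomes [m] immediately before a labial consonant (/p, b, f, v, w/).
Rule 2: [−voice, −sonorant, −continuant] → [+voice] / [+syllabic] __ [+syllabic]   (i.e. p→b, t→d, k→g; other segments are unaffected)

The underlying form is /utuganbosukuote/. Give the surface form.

Rule 1 (nasal place assimilation): /n/ precedes the labial consonant /b/, so it assimilates in place to [m]. /utuganbosukuote/ → utugambosukuote.
Rule 2 (intervocalic voicing): /t/ is a voiceless stop between vowels /u/ and /u/, so it voices to [d]. /k/ is a voiceless stop between vowels /u/ and /u/, so it voices to [g]. /t/ is a voiceless stop between vowels /o/ and /e/, so it voices to [d]. /utugambosukuote/ → udugambosuguode.

udugambosuguode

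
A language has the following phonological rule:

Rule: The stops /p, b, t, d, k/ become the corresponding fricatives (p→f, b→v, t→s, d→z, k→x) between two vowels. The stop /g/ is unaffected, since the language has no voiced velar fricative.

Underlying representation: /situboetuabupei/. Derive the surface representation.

/t/ is a stop between vowels /i/ and /u/, so it spirantizes to the fricative [s].
/b/ is a stop between vowels /u/ and /o/, so it spirantizes to the fricative [v].
/t/ is a stop between vowels /e/ and /u/, so it spirantizes to the fricative [s].
/b/ is a stop between vowels /a/ and /u/, so it spirantizes to the fricative [v].
/p/ is a stop between vowels /u/ and /e/, so it spirantizes to the fricative [f].
Surface form: [sisuvoesuavufei].

sisuvoesuavufei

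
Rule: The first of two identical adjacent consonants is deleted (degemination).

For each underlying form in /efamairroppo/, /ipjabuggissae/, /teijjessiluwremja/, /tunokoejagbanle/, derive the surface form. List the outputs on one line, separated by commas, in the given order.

/efamairroppo/: /rr/ is a geminate; the first /r/ deletes. /pp/ is a geminate; the first /p/ deletes. → [efamairopo].
/ipjabuggissae/: /gg/ is a geminate; the first /g/ deletes. /ss/ is a geminate; the first /s/ deletes. → [ipjabugisae].
/teijjessiluwremja/: /jj/ is a geminate; the first /j/ deletes. /ss/ is a geminate; the first /s/ deletes. → [teijesiluwremja].
/tunokoejagbanle/: the rule's environment is not met; surfaces unchanged as [tunokoejagbanle].

efamairopo, ipjabugisae, teijesiluwremja, tunokoejagbanle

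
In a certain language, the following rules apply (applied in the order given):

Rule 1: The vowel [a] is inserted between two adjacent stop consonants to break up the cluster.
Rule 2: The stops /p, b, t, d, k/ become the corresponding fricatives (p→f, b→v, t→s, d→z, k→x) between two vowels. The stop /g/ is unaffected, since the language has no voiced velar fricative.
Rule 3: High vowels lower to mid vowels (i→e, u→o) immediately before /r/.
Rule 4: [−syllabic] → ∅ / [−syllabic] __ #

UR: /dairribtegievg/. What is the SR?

daerrivasegiev

Rule 1 (stop-cluster a-epenthesis): /b/ and /t/ form a stop–stop cluster, so [a] is inserted between them. /dairribtegievg/ → dairribategievg.
Rule 2 (intervocalic spirantization): /b/ is a stop between vowels /i/ and /a/, so it spirantizes to the fricative [v]. /t/ is a stop between vowels /a/ and /e/, so it spirantizes to the fricative [s]. /dairribategievg/ → dairrivasegievg.
Rule 3 (pre-rhotic lowering): /i/ is a high vowel immediately before /r/, so it lowers to [e]. /dairrivasegievg/ → daerrivasegievg.
Rule 4 (final cluster simplification): /g/ is the second consonant of a word-final cluster /vg/, so it deletes. /daerrivasegievg/ → daerrivasegiev.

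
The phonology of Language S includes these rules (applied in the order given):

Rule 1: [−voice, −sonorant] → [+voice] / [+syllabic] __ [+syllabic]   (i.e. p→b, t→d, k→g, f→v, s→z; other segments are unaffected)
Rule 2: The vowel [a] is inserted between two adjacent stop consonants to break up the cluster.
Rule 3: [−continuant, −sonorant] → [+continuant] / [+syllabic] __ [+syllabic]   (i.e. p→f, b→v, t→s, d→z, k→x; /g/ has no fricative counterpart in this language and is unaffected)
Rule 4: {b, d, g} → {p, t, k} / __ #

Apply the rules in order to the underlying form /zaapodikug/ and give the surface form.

zaavoziguk

Rule 1 (intervocalic voicing): /p/ is a voiceless obstruent between vowels /a/ and /o/, so it voices to [b]. /k/ is a voiceless obstruent between vowels /i/ and /u/, so it voices to [g]. /zaapodikug/ → zaabodigug.
Rule 2 (stop-cluster a-epenthesis): no segment meets the environment; /zaabodigug/ is unchanged.
Rule 3 (intervocalic spirantization): /b/ is a stop between vowels /a/ and /o/, so it spirantizes to the fricative [v]. /d/ is a stop between vowels /o/ and /i/, so it spirantizes to the fricative [z]. /zaabodigug/ → zaavozigug.
Rule 4 (final devoicing): /g/ is a voiced stop in word-final position, so it devoices to [k]. /zaavozigug/ → zaavoziguk.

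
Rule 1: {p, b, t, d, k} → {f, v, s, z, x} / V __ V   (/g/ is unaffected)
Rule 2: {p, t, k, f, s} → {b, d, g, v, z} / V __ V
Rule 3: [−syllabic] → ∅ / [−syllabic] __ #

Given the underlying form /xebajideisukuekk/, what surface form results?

Rule 1 (intervocalic spirantization): /b/ is a stop between vowels /e/ and /a/, so it spirantizes to the fricative [v]. /d/ is a stop between vowels /i/ and /e/, so it spirantizes to the fricative [z]. /k/ is a stop between vowels /u/ and /u/, so it spirantizes to the fricative [x]. /xebajideisukuekk/ → xevajizeisuxuekk.
Rule 2 (intervocalic voicing): /s/ is a voiceless obstruent between vowels /i/ and /u/, so it voices to [z]. /xevajizeisuxuekk/ → xevajizeizuxuekk.
Rule 3 (final cluster simplification): /k/ is the second consonant of a word-final cluster /kk/, so it deletes. /xevajizeizuxuekk/ → xevajizeizuxuek.

xevajizeizuxuek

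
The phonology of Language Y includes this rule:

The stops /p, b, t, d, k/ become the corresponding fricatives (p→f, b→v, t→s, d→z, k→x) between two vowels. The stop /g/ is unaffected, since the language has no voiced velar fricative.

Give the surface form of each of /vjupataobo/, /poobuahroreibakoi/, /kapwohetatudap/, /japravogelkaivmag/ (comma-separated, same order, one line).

vjufasaovo, poovuahroreivaxoi, kapwohesasuzap, japravogelkaivmag

/vjupataobo/: /p/ is a stop between vowels /u/ and /a/, so it spirantizes to the fricative [f]. /t/ is a stop between vowels /a/ and /a/, so it spirantizes to the fricative [s]. /b/ is a stop between vowels /o/ and /o/, so it spirantizes to the fricative [v]. → [vjufasaovo].
/poobuahroreibakoi/: /b/ is a stop between vowels /o/ and /u/, so it spirantizes to the fricative [v]. /b/ is a stop between vowels /i/ and /a/, so it spirantizes to the fricative [v]. /k/ is a stop between vowels /a/ and /o/, so it spirantizes to the fricative [x]. → [poovuahroreivaxoi].
/kapwohetatudap/: /t/ is a stop between vowels /e/ and /a/, so it spirantizes to the fricative [s]. /t/ is a stop between vowels /a/ and /u/, so it spirantizes to the fricative [s]. /d/ is a stop between vowels /u/ and /a/, so it spirantizes to the fricative [z]. → [kapwohesasuzap].
/japravogelkaivmag/: the rule's environment is not met; surfaces unchanged as [japravogelkaivmag].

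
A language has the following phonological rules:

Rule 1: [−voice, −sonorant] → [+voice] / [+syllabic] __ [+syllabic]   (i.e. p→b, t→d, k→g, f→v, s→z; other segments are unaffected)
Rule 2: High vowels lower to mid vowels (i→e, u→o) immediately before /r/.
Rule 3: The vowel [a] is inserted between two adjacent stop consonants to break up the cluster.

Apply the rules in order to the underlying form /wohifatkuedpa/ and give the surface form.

wohivatakuedapa

Rule 1 (intervocalic voicing): /f/ is a voiceless obstruent between vowels /i/ and /a/, so it voices to [v]. /wohifatkuedpa/ → wohivatkuedpa.
Rule 2 (pre-rhotic lowering): no segment meets the environment; /wohivatkuedpa/ is unchanged.
Rule 3 (stop-cluster a-epenthesis): /t/ and /k/ form a stop–stop cluster, so [a] is inserted between them. /d/ and /p/ form a stop–stop cluster, so [a] is inserted between them. /wohivatkuedpa/ → wohivatakuedapa.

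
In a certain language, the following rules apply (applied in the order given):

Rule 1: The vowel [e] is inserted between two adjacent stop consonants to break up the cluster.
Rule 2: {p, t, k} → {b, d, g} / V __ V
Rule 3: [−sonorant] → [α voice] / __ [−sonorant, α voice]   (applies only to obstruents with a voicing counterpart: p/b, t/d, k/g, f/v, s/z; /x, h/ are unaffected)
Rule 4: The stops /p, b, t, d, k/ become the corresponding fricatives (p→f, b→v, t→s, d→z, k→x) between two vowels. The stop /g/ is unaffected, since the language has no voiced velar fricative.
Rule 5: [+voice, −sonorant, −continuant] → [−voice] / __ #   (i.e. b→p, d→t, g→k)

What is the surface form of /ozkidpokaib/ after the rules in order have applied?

oskizevogaip

Rule 1 (stop-cluster e-epenthesis): /d/ and /p/ form a stop–stop cluster, so [e] is inserted between them. /ozkidpokaib/ → ozkidepokaib.
Rule 2 (intervocalic voicing): /p/ is a voiceless stop between vowels /e/ and /o/, so it voices to [b]. /k/ is a voiceless stop between vowels /o/ and /a/, so it voices to [g]. /ozkidepokaib/ → ozkidebogaib.
Rule 3 (regressive voicing assimilation): /z/ precedes the voiceless obstruent /k/, so it devoices to [s] by assimilation. /ozkidebogaib/ → oskidebogaib.
Rule 4 (intervocalic spirantization): /d/ is a stop between vowels /i/ and /e/, so it spirantizes to the fricative [z]. /b/ is a stop between vowels /e/ and /o/, so it spirantizes to the fricative [v]. /oskidebogaib/ → oskizevogaib.
Rule 5 (final devoicing): /b/ is a voiced stop in word-final position, so it devoices to [p]. /oskizevogaib/ → oskizevogaip.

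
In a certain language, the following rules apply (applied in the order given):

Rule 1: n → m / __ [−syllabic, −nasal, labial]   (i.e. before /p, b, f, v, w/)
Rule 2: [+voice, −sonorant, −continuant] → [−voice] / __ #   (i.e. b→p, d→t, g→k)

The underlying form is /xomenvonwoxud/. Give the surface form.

xomemvomwoxut

Rule 1 (nasal place assimilation): /n/ precedes the labial consonant /v/, so it assimilates in place to [m]. /n/ precedes the labial consonant /w/, so it assimilates in place to [m]. /xomenvonwoxud/ → xomemvomwoxud.
Rule 2 (final devoicing): /d/ is a voiced stop in word-final position, so it devoices to [t]. /xomemvomwoxud/ → xomemvomwoxut.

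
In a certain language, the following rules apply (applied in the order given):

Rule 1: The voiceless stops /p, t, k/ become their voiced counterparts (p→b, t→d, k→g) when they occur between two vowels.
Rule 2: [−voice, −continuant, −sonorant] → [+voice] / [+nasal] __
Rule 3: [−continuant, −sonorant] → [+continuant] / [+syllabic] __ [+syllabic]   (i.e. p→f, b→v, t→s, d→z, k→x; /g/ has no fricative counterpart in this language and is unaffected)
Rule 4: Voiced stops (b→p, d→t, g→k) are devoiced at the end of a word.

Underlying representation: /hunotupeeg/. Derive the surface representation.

hunozuveek

Rule 1 (intervocalic voicing): /t/ is a voiceless stop between vowels /o/ and /u/, so it voices to [d]. /p/ is a voiceless stop between vowels /u/ and /e/, so it voices to [b]. /hunotupeeg/ → hunodubeeg.
Rule 2 (post-nasal voicing): no segment meets the environment; /hunodubeeg/ is unchanged.
Rule 3 (intervocalic spirantization): /d/ is a stop between vowels /o/ and /u/, so it spirantizes to the fricative [z]. /b/ is a stop between vowels /u/ and /e/, so it spirantizes to the fricative [v]. /hunodubeeg/ → hunozuveeg.
Rule 4 (final devoicing): /g/ is a voiced stop in word-final position, so it devoices to [k]. /hunozuveeg/ → hunozuveek.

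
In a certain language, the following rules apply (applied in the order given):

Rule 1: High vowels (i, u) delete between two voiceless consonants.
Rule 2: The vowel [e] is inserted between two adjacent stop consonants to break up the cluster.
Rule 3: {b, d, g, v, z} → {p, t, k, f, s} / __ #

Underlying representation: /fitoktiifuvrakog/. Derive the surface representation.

Rule 1 (high vowel syncope): /i/ is a high vowel flanked by voiceless consonants /f/ and /t/, so it deletes. /fitoktiifuvrakog/ → ftoktiifuvrakog.
Rule 2 (stop-cluster e-epenthesis): /k/ and /t/ form a stop–stop cluster, so [e] is inserted between them. /ftoktiifuvrakog/ → ftoketiifuvrakog.
Rule 3 (final devoicing): /g/ is a voiced obstruent in word-final position, so it devoices to [k]. /ftoketiifuvrakog/ → ftoketiifuvrakok.

ftoketiifuvrakok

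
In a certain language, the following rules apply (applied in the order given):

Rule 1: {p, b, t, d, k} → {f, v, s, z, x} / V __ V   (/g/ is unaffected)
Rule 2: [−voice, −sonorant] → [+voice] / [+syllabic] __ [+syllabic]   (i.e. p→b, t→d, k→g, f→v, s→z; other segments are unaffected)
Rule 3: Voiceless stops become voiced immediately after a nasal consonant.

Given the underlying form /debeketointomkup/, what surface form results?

Rule 1 (intervocalic spirantization): /b/ is a stop between vowels /e/ and /e/, so it spirantizes to the fricative [v]. /k/ is a stop between vowels /e/ and /e/, so it spirantizes to the fricative [x]. /t/ is a stop between vowels /e/ and /o/, so it spirantizes to the fricative [s]. /debeketointomkup/ → devexesointomkup.
Rule 2 (intervocalic voicing): /s/ is a voiceless obstruent between vowels /e/ and /o/, so it voices to [z]. /devexesointomkup/ → devexezointomkup.
Rule 3 (post-nasal voicing): /t/ is a voiceless stop immediately after the nasal /n/, so it voices to [d]. /k/ is a voiceless stop immediately after the nasal /m/, so it voices to [g]. /devexezointomkup/ → devexezoindomgup.

devexezoindomgup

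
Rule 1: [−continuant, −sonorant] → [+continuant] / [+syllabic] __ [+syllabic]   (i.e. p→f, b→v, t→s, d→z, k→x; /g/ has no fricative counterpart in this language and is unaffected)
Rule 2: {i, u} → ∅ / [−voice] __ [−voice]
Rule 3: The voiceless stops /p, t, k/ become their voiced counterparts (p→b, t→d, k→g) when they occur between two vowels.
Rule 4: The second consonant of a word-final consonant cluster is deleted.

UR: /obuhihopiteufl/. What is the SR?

Rule 1 (intervocalic spirantization): /b/ is a stop between vowels /o/ and /u/, so it spirantizes to the fricative [v]. /p/ is a stop between vowels /o/ and /i/, so it spirantizes to the fricative [f]. /t/ is a stop between vowels /i/ and /e/, so it spirantizes to the fricative [s]. /obuhihopiteufl/ → ovuhihofiseufl.
Rule 2 (high vowel syncope): /i/ is a high vowel flanked by voiceless consonants /h/ and /h/, so it deletes. /i/ is a high vowel flanked by voiceless consonants /f/ and /s/, so it deletes. /ovuhihofiseufl/ → ovuhhofseufl.
Rule 3 (intervocalic voicing): no segment meets the environment; /ovuhhofseufl/ is unchanged.
Rule 4 (final cluster simplification): /l/ is the second consonant of a word-final cluster /fl/, so it deletes. /ovuhhofseufl/ → ovuhhofseuf.

ovuhhofseuf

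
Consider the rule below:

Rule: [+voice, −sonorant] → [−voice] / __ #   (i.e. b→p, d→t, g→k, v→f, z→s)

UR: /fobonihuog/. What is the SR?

/g/ is a voiced obstruent in word-final position, so it devoices to [k].
The other instance of /b/ does not occur in the required environment and remains unchanged.
Surface form: [fobonihuok].

fobonihuok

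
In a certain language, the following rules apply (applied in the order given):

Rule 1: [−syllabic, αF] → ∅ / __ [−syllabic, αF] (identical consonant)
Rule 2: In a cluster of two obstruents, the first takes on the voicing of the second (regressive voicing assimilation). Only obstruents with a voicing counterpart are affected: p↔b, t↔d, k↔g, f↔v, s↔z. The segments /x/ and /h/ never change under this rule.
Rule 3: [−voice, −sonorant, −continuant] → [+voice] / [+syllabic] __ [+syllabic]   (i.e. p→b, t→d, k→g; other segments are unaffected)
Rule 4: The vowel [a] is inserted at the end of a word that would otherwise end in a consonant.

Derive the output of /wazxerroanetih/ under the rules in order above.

Rule 1 (degemination): /rr/ is a geminate; the first /r/ deletes. /wazxerroanetih/ → wazxeroanetih.
Rule 2 (regressive voicing assimilation): /z/ precedes the voiceless obstruent /x/, so it devoices to [s] by assimilation. /wazxeroanetih/ → wasxeroanetih.
Rule 3 (intervocalic voicing): /t/ is a voiceless stop between vowels /e/ and /i/, so it voices to [d]. /wasxeroanetih/ → wasxeroanedih.
Rule 4 (final a-epenthesis): the form ends in the consonant /h/, so [a] is inserted word-finally. /wasxeroanedih/ → wasxeroanediha.

wasxeroanediha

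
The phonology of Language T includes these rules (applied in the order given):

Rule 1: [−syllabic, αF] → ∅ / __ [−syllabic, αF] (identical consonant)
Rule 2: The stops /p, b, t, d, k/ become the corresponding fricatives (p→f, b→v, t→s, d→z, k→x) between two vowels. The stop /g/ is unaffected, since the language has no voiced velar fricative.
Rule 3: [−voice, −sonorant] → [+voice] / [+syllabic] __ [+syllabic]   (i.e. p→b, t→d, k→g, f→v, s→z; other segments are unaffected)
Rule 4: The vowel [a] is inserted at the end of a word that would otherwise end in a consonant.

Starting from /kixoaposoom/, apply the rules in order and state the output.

Rule 1 (degemination): no segment meets the environment; /kixoaposoom/ is unchanged.
Rule 2 (intervocalic spirantization): /p/ is a stop between vowels /a/ and /o/, so it spirantizes to the fricative [f]. /kixoaposoom/ → kixoafosoom.
Rule 3 (intervocalic voicing): /f/ is a voiceless obstruent between vowels /a/ and /o/, so it voices to [v]. /s/ is a voiceless obstruent between vowels /o/ and /o/, so it voices to [z]. /kixoafosoom/ → kixoavozoom.
Rule 4 (final a-epenthesis): the form ends in the consonant /m/, so [a] is inserted word-finally. /kixoavozoom/ → kixoavozooma.

kixoavozooma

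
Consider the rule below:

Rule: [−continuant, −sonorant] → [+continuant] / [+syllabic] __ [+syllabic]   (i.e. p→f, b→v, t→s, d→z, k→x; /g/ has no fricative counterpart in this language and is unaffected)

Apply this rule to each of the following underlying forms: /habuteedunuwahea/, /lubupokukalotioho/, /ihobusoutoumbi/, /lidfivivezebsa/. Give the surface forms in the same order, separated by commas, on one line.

havuseezunuwahea, luvufoxuxalosioho, ihovusousoumbi, lidfivivezebsa

/habuteedunuwahea/: /b/ is a stop between vowels /a/ and /u/, so it spirantizes to the fricative [v]. /t/ is a stop between vowels /u/ and /e/, so it spirantizes to the fricative [s]. /d/ is a stop between vowels /e/ and /u/, so it spirantizes to the fricative [z]. → [havuseezunuwahea].
/lubupokukalotioho/: /b/ is a stop between vowels /u/ and /u/, so it spirantizes to the fricative [v]. /p/ is a stop between vowels /u/ and /o/, so it spirantizes to the fricative [f]. /k/ is a stop between vowels /o/ and /u/, so it spirantizes to the fricative [x]. /k/ is a stop between vowels /u/ and /a/, so it spirantizes to the fricative [x]. /t/ is a stop between vowels /o/ and /i/, so it spirantizes to the fricative [s]. → [luvufoxuxalosioho].
/ihobusoutoumbi/: /b/ is a stop between vowels /o/ and /u/, so it spirantizes to the fricative [v]. /t/ is a stop between vowels /u/ and /o/, so it spirantizes to the fricative [s]. → [ihovusousoumbi].
/lidfivivezebsa/: the rule's environment is not met; surfaces unchanged as [lidfivivezebsa].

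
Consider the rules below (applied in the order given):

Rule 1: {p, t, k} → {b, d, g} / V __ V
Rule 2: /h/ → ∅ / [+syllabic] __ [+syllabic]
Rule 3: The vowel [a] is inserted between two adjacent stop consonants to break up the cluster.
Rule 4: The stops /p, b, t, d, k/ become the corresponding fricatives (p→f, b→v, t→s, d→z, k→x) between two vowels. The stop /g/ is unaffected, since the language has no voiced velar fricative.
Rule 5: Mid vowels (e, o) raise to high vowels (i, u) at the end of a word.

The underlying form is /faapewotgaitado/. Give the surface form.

faavewosagaizazu

Rule 1 (intervocalic voicing): /p/ is a voiceless stop between vowels /a/ and /e/, so it voices to [b]. /t/ is a voiceless stop between vowels /i/ and /a/, so it voices to [d]. /faapewotgaitado/ → faabewotgaidado.
Rule 2 (intervocalic h-deletion): no segment meets the environment; /faabewotgaidado/ is unchanged.
Rule 3 (stop-cluster a-epenthesis): /t/ and /g/ form a stop–stop cluster, so [a] is inserted between them. /faabewotgaidado/ → faabewotagaidado.
Rule 4 (intervocalic spirantization): /b/ is a stop between vowels /a/ and /e/, so it spirantizes to the fricative [v]. /t/ is a stop between vowels /o/ and /a/, so it spirantizes to the fricative [s]. /d/ is a stop between vowels /i/ and /a/, so it spirantizes to the fricative [z]. /d/ is a stop between vowels /a/ and /o/, so it spirantizes to the fricative [z]. /faabewotagaidado/ → faavewosagaizazo.
Rule 5 (final vowel raising): /o/ is a mid vowel in word-final position, so it raises to [u]. /faavewosagaizazo/ → faavewosagaizazu.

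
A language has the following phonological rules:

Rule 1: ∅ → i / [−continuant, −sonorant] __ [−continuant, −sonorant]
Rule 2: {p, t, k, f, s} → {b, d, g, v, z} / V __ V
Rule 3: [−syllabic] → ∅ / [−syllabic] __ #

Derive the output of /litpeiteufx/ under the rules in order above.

Rule 1 (stop-cluster i-epenthesis): /t/ and /p/ form a stop–stop cluster, so [i] is inserted between them. /litpeiteufx/ → litipeiteufx.
Rule 2 (intervocalic voicing): /t/ is a voiceless obstruent between vowels /i/ and /i/, so it voices to [d]. /p/ is a voiceless obstruent between vowels /i/ and /e/, so it voices to [b]. /t/ is a voiceless obstruent between vowels /i/ and /e/, so it voices to [d]. /litipeiteufx/ → lidibeideufx.
Rule 3 (final cluster simplification): /x/ is the second consonant of a word-final cluster /fx/, so it deletes. /lidibeideufx/ → lidibeideuf.

lidibeideuf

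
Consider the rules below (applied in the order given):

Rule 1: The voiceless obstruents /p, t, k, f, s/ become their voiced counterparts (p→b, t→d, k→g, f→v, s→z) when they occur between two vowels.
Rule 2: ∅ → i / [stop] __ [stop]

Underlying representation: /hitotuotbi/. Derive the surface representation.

Rule 1 (intervocalic voicing): /t/ is a voiceless obstruent between vowels /i/ and /o/, so it voices to [d]. /t/ is a voiceless obstruent between vowels /o/ and /u/, so it voices to [d]. /hitotuotbi/ → hidoduotbi.
Rule 2 (stop-cluster i-epenthesis): /t/ and /b/ form a stop–stop cluster, so [i] is inserted between them. /hidoduotbi/ → hidoduotibi.

hidoduotibi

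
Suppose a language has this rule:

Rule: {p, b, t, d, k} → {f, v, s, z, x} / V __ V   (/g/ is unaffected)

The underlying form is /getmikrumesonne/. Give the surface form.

No segment of /getmikrumesonne/ meets the structural description of the rule, so the form surfaces unchanged.

getmikrumesonne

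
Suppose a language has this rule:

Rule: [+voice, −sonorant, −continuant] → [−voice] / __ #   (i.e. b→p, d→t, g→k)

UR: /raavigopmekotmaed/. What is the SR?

Scanning /raavigopmekotmaed/: /g/ at position 6 is not in the conditioning environment; /d/ is a voiced stop in word-final position, so it devoices to [t].
Result: [raavigopmekotmaet].

raavigopmekotmaet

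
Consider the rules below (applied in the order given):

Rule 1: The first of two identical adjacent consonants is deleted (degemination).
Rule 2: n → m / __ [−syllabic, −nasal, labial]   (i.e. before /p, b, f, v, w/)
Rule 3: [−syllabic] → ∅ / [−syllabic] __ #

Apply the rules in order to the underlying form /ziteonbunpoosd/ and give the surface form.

Rule 1 (degemination): no segment meets the environment; /ziteonbunpoosd/ is unchanged.
Rule 2 (nasal place assimilation): /n/ precedes the labial consonant /b/, so it assimilates in place to [m]. /n/ precedes the labial consonant /p/, so it assimilates in place to [m]. /ziteonbunpoosd/ → ziteombumpoosd.
Rule 3 (final cluster simplification): /d/ is the second consonant of a word-final cluster /sd/, so it deletes. /ziteombumpoosd/ → ziteombumpoos.

ziteombumpoos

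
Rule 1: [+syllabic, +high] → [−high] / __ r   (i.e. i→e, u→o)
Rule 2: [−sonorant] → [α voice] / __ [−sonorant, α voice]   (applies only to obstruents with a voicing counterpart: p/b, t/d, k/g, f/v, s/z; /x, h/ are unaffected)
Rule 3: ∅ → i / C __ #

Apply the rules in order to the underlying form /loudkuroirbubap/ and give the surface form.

loutkoroerbubapi

Rule 1 (pre-rhotic lowering): /u/ is a high vowel immediately before /r/, so it lowers to [o]. /i/ is a high vowel immediately before /r/, so it lowers to [e]. /loudkuroirbubap/ → loudkoroerbubap.
Rule 2 (regressive voicing assimilation): /d/ precedes the voiceless obstruent /k/, so it devoices to [t] by assimilation. /loudkoroerbubap/ → loutkoroerbubap.
Rule 3 (final i-epenthesis): the form ends in the consonant /p/, so [i] is inserted word-finally. /loutkoroerbubap/ → loutkoroerbubapi.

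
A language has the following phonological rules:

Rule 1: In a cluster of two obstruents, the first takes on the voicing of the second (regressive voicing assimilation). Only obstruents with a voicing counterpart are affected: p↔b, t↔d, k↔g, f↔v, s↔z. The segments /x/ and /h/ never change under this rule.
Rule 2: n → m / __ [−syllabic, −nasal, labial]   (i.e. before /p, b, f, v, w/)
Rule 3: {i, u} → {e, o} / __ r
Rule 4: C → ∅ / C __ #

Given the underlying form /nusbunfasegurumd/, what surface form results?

Rule 1 (regressive voicing assimilation): /s/ precedes the voiced obstruent /b/, so it voices to [z] by assimilation. /nusbunfasegurumd/ → nuzbunfasegurumd.
Rule 2 (nasal place assimilation): /n/ precedes the labial consonant /f/, so it assimilates in place to [m]. /nuzbunfasegurumd/ → nuzbumfasegurumd.
Rule 3 (pre-rhotic lowering): /u/ is a high vowel immediately before /r/, so it lowers to [o]. /nuzbumfasegurumd/ → nuzbumfasegorumd.
Rule 4 (final cluster simplification): /d/ is the second consonant of a word-final cluster /md/, so it deletes. /nuzbumfasegorumd/ → nuzbumfasegorum.

nuzbumfasegorum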